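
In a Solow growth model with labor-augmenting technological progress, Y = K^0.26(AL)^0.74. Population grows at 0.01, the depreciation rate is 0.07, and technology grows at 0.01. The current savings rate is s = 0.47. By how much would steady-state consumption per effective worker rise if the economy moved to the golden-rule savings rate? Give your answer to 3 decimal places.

Δc ≈ 0.127

Capital per effective worker breaks even when investment replaces (n + g + δ)·k; here n + g + δ = 0.09.
Current steady state (s = 0.47): k* = (0.47/0.09)^(1/0.74) ≈ 9.3342, y* = 9.3342^0.26 ≈ 1.7874, c* = (1−0.47)·1.7874 ≈ 0.9473.
Setting f'(k) = n+g+δ gives 0.26·k^(0.26−1) = 0.09, hence k_gold = (0.26/0.09)^(1/0.74) ≈ 4.1938.
y_gold = 4.1938^0.26 ≈ 1.4517, c_gold = y_gold − 0.09·k_gold ≈ 1.0743.
Gain: Δc = 1.0743 − 0.9473 ≈ 0.1269.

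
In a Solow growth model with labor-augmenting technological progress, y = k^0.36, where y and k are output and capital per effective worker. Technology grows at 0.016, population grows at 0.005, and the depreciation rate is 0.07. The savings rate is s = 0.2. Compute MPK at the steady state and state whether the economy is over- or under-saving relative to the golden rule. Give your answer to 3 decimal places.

under-saving; MPK ≈ 0.164

Capital per effective worker breaks even when investment replaces (n + g + δ)·k; here n + g + δ = 0.091.
Steady-state k*: s·k^0.36 = 0.091·k gives k* = (0.2/0.091)^(1/0.64) ≈ 3.4226.
MPK = 0.36·3.4226^(-0.64) ≈ 0.1638.
MPK > n+g+δ = 0.091, so the economy is dynamically efficient (under-saving).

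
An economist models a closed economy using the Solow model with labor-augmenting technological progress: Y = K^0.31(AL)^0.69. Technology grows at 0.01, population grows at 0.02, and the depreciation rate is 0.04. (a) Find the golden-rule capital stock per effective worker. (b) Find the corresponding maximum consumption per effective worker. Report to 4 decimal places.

(a) k_gold ≈ 8.6420; (b) c_gold ≈ 1.3465

Capital per effective worker breaks even when investment replaces (n + g + δ)·k; here n + g + δ = 0.07.
Setting f'(k) = n+g+δ gives 0.31·k^(0.31−1) = 0.07, hence k_gold = (0.31/0.07)^(1/0.69) ≈ 8.6420.
y_gold = 8.6420^0.31 ≈ 1.9514; c_gold = y_gold − 0.07·k_gold ≈ 1.3465.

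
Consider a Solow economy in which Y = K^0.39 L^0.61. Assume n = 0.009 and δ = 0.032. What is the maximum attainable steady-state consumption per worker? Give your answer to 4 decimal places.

c_gold ≈ 2.5751

The effective depreciation rate is n + δ = 0.009 + 0.032 = 0.041.
Golden rule sets MPK = n+δ: 0.39·k^(0.39−1) = 0.041, so k_gold = (0.39/0.041)^(1/0.61) ≈ 40.1549.
y_gold = 40.1549^0.39 ≈ 4.2214.
c_gold = y_gold − (n+δ)·k_gold = 4.2214 − 0.041·40.1549 ≈ 2.5751.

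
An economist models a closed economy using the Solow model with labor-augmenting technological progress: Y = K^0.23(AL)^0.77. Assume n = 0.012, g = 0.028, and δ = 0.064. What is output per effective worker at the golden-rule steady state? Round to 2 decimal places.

y_gold ≈ 1.27

Capital per effective worker breaks even when investment replaces (n + g + δ)·k; here n + g + δ = 0.104.
Setting f'(k) = n+g+δ gives 0.23·k^(0.23−1) = 0.104, hence k_gold = (0.23/0.104)^(1/0.77) ≈ 2.8032.
Output: y_gold = k_gold^0.23 = 2.8032^0.23 ≈ 1.2675.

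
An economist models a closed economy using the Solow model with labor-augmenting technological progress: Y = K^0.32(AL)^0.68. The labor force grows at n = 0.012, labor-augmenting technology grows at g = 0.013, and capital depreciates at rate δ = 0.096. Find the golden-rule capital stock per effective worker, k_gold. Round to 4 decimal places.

The effective depreciation rate is n + g + δ = 0.012 + 0.013 + 0.096 = 0.121.
At the golden rule the marginal product of capital equals n+g+δ: 0.32·k^(0.32−1) = 0.121. Solving, k_gold = (0.32/0.121)^(1/0.68) ≈ 4.1795.

k_gold ≈ 4.1795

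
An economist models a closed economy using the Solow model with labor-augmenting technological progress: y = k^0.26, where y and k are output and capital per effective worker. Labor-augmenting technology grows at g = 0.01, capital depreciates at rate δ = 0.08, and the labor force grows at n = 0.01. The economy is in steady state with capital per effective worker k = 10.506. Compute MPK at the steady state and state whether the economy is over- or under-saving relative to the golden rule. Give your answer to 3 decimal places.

over-saving; MPK ≈ 0.046

n + g + δ = 0.01 + 0.01 + 0.08 = 0.1.
MPK = 0.26·k^(0.26−1) = 0.26·10.506^(-0.74) ≈ 0.0456.
MPK < 0.1, so the economy is dynamically inefficient (over-saving).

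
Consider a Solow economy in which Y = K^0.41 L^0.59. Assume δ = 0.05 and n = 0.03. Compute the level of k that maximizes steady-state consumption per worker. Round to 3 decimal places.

n + δ = 0.03 + 0.05 = 0.08.
Golden rule sets MPK = n+δ: 0.41·k^(0.41−1) = 0.08, so k_gold = (0.41/0.08)^(1/0.59) ≈ 15.9541.

k_gold ≈ 15.954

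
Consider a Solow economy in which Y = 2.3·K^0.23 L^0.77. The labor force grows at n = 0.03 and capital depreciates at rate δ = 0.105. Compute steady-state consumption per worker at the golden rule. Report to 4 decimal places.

c_gold ≈ 2.6631

Capital per worker breaks even when investment replaces (n + δ)·k; here n + δ = 0.135.
At the golden rule the marginal product of capital equals n+δ: 0.23·2.3·k^(0.23−1) = 0.135. Solving, k_gold = (0.23·2.3/0.135)^(1/0.77) ≈ 5.8923.
y_gold = 2.3·5.8923^0.23 ≈ 3.4586.
c_gold = y_gold − (n+δ)·k_gold = 3.4586 − 0.135·5.8923 ≈ 2.6631.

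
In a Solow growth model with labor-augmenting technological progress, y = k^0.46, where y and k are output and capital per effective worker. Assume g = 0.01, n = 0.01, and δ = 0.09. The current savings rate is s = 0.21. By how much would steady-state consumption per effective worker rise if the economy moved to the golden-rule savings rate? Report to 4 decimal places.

Δc ≈ 0.4565

Capital per effective worker breaks even when investment replaces (n + g + δ)·k; here n + g + δ = 0.11.
Current steady state (s = 0.21): k* = (0.21/0.11)^(1/0.54) ≈ 3.3117, y* = 3.3117^0.46 ≈ 1.7347, c* = (1−0.21)·1.7347 ≈ 1.3704.
Golden rule sets MPK = n+g+δ: 0.46·k^(0.46−1) = 0.11, so k_gold = (0.46/0.11)^(1/0.54) ≈ 14.1474.
y_gold = 14.1474^0.46 ≈ 3.3831, c_gold = y_gold − 0.11·k_gold ≈ 1.8269.
Gain: Δc = 1.8269 − 1.3704 ≈ 0.4565.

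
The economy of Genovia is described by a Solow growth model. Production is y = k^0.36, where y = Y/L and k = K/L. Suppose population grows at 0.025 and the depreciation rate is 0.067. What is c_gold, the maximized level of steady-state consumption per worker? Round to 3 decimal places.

c_gold ≈ 1.379

Break-even investment rate: n + δ = 0.025 + 0.067 = 0.092.
Golden rule sets MPK = n+δ: 0.36·k^(0.36−1) = 0.092, so k_gold = (0.36/0.092)^(1/0.64) ≈ 8.4295.
y_gold = 8.4295^0.36 ≈ 2.1542.
c_gold = y_gold − (n+δ)·k_gold = 2.1542 − 0.092·8.4295 ≈ 1.3787.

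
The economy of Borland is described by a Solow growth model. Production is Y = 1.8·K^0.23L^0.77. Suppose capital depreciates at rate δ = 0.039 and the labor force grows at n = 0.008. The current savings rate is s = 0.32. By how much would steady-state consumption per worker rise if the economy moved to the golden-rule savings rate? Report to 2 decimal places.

Δc ≈ 0.07

The effective depreciation rate is n + δ = 0.008 + 0.039 = 0.047.
Current steady state (s = 0.32): k* = (0.32·1.8/0.047)^(1/0.77) ≈ 25.9065, y* = 1.8·25.9065^0.23 ≈ 3.8050, c* = (1−0.32)·3.8050 ≈ 2.5874.
Setting f'(k) = n+δ gives 0.23·1.8·k^(0.23−1) = 0.047, hence k_gold = (0.23·1.8/0.047)^(1/0.77) ≈ 16.8712.
y_gold = 1.8·16.8712^0.23 ≈ 3.4476, c_gold = y_gold − 0.047·k_gold ≈ 2.6546.
Gain: Δc = 2.6546 − 2.5874 ≈ 0.0672.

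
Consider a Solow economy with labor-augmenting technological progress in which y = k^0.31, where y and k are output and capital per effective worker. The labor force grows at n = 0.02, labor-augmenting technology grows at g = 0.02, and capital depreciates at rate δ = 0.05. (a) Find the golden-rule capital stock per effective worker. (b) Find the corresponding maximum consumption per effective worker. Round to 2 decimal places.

The effective depreciation rate is n + g + δ = 0.02 + 0.02 + 0.05 = 0.09.
Maximizing c = f(k) − (n+g+δ)·k gives f'(k) = n+g+δ, i.e. 0.31·k^(0.31−1) = 0.09, so k_gold = (0.31/0.09)^(1/0.69) ≈ 6.0039.
y_gold = 6.0039^0.31 ≈ 1.7431; c_gold = y_gold − 0.09·k_gold ≈ 1.2027.

(a) k_gold ≈ 6.00; (b) c_gold ≈ 1.20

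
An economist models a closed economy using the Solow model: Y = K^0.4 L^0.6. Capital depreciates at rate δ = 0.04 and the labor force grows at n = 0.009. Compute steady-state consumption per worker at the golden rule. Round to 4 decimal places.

c_gold ≈ 2.4325

n + δ = 0.009 + 0.04 = 0.049.
Golden rule sets MPK = n+δ: 0.4·k^(0.4−1) = 0.049, so k_gold = (0.4/0.049)^(1/0.6) ≈ 33.0958.
y_gold = 33.0958^0.4 ≈ 4.0542.
c_gold = y_gold − (n+δ)·k_gold = 4.0542 − 0.049·33.0958 ≈ 2.4325.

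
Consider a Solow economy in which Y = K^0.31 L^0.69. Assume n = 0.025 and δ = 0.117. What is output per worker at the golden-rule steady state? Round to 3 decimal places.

The effective depreciation rate is n + δ = 0.025 + 0.117 = 0.142.
Setting f'(k) = n+δ gives 0.31·k^(0.31−1) = 0.142, hence k_gold = (0.31/0.142)^(1/0.69) ≈ 3.1003.
Output: y_gold = k_gold^0.31 = 3.1003^0.31 ≈ 1.4202.

y_gold ≈ 1.420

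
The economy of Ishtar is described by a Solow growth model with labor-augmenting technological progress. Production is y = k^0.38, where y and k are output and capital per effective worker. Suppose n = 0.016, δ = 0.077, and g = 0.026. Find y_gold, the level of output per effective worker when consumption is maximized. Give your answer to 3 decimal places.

n + g + δ = 0.016 + 0.026 + 0.077 = 0.119.
Maximizing c = f(k) − (n+g+δ)·k gives f'(k) = n+g+δ, i.e. 0.38·k^(0.38−1) = 0.119, so k_gold = (0.38/0.119)^(1/0.62) ≈ 6.5056.
Output: y_gold = k_gold^0.38 = 6.5056^0.38 ≈ 2.0373.

y_gold ≈ 2.037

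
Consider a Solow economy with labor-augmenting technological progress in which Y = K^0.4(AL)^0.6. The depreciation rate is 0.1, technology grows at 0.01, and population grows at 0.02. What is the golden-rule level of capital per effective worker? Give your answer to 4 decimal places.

n + g + δ = 0.02 + 0.01 + 0.1 = 0.13.
Golden rule sets MPK = n+g+δ: 0.4·k^(0.4−1) = 0.13, so k_gold = (0.4/0.13)^(1/0.6) ≈ 6.5092.

k_gold ≈ 6.5092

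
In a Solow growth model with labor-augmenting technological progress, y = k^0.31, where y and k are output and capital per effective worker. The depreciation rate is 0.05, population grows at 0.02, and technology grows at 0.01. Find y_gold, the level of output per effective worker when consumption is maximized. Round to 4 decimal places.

The effective depreciation rate is n + g + δ = 0.02 + 0.01 + 0.05 = 0.08.
At the golden rule the marginal product of capital equals n+g+δ: 0.31·k^(0.31−1) = 0.08. Solving, k_gold = (0.31/0.08)^(1/0.69) ≈ 7.1214.
Output: y_gold = k_gold^0.31 = 7.1214^0.31 ≈ 1.8378.

y_gold ≈ 1.8378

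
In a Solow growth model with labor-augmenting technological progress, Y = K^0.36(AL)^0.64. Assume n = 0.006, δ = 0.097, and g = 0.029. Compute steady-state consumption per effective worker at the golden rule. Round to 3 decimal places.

Break-even investment rate: n + g + δ = 0.006 + 0.029 + 0.097 = 0.132.
At the golden rule the marginal product of capital equals n+g+δ: 0.36·k^(0.36−1) = 0.132. Solving, k_gold = (0.36/0.132)^(1/0.64) ≈ 4.7954.
y_gold = 4.7954^0.36 ≈ 1.7583.
c_gold = y_gold − (n+g+δ)·k_gold = 1.7583 − 0.132·4.7954 ≈ 1.1253.

c_gold ≈ 1.125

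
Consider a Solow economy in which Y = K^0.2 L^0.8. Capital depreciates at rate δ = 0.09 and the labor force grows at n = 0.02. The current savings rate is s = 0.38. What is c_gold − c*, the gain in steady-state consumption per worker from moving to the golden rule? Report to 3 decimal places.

Δc ≈ 0.084

Break-even investment rate: n + δ = 0.02 + 0.09 = 0.11.
Current steady state (s = 0.38): k* = (0.38/0.11)^(1/0.8) ≈ 4.7097, y* = 4.7097^0.2 ≈ 1.3633, c* = (1−0.38)·1.3633 ≈ 0.8453.
Maximizing c = f(k) − (n+δ)·k gives f'(k) = n+δ, i.e. 0.2·k^(0.2−1) = 0.11, so k_gold = (0.2/0.11)^(1/0.8) ≈ 2.1113.
y_gold = 2.1113^0.2 ≈ 1.1612, c_gold = y_gold − 0.11·k_gold ≈ 0.9290.
Gain: Δc = 0.9290 − 0.8453 ≈ 0.0837.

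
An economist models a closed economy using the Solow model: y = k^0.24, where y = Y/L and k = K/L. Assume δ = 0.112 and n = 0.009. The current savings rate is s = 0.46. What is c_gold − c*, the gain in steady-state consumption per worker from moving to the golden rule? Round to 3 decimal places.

Capital per worker breaks even when investment replaces (n + δ)·k; here n + δ = 0.121.
Current steady state (s = 0.46): k* = (0.46/0.121)^(1/0.76) ≈ 5.7959, y* = 5.7959^0.24 ≈ 1.5246, c* = (1−0.46)·1.5246 ≈ 0.8233.
Setting f'(k) = n+δ gives 0.24·k^(0.24−1) = 0.121, hence k_gold = (0.24/0.121)^(1/0.76) ≈ 2.4624.
y_gold = 2.4624^0.24 ≈ 1.2414, c_gold = y_gold − 0.121·k_gold ≈ 0.9435.
Gain: Δc = 0.9435 − 0.8233 ≈ 0.1202.

Δc ≈ 0.120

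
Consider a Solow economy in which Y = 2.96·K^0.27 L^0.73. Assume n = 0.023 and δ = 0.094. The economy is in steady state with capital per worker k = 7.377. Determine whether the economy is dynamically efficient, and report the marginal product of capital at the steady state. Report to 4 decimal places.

dynamically efficient; MPK ≈ 0.1858

The effective depreciation rate is n + δ = 0.023 + 0.094 = 0.117.
MPK = 0.27·2.96·k^(0.27−1) = 0.27·2.96·7.377^(-0.73) ≈ 0.1858.
MPK > 0.117, so the economy is dynamically efficient (under-saving).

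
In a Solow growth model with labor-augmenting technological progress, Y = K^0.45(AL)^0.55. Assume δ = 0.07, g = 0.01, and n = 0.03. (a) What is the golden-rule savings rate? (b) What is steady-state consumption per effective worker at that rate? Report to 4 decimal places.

(a) s_gold = 0.4500; (b) c_gold ≈ 1.7416

Break-even investment rate: n + g + δ = 0.03 + 0.01 + 0.07 = 0.11.
For Cobb-Douglas, s_gold equals capital's share: s_gold = 0.45.
At the golden rule the marginal product of capital equals n+g+δ: 0.45·k^(0.45−1) = 0.11. Solving, k_gold = (0.45/0.11)^(1/0.55) ≈ 12.9539.
y_gold = 12.9539^0.45 ≈ 3.1665; c_gold = (1−0.45)·y_gold ≈ 1.7416.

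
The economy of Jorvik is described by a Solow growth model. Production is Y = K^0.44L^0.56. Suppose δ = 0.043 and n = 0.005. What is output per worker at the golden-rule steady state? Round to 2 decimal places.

y_gold ≈ 5.70

The effective depreciation rate is n + δ = 0.005 + 0.043 = 0.048.
Maximizing c = f(k) − (n+δ)·k gives f'(k) = n+δ, i.e. 0.44·k^(0.44−1) = 0.048, so k_gold = (0.44/0.048)^(1/0.56) ≈ 52.2679.
Output: y_gold = k_gold^0.44 = 52.2679^0.44 ≈ 5.7019.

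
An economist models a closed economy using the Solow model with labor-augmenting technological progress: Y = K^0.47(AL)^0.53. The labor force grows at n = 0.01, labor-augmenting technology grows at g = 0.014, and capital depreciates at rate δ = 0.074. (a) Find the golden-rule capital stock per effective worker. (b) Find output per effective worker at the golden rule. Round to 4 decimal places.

n + g + δ = 0.01 + 0.014 + 0.074 = 0.098.
Setting f'(k) = n+g+δ gives 0.47·k^(0.47−1) = 0.098, hence k_gold = (0.47/0.098)^(1/0.53) ≈ 19.2603.
y_gold = 19.2603^0.47 ≈ 4.0160.

(a) k_gold ≈ 19.2603; (b) y_gold ≈ 4.0160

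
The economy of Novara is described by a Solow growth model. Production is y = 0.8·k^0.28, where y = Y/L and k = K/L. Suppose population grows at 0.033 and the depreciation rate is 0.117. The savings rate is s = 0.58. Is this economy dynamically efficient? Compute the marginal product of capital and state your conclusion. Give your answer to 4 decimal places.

dynamically inefficient; MPK ≈ 0.0724

n + δ = 0.033 + 0.117 = 0.15.
Steady-state k*: s·A·k^0.28 = 0.15·k gives k* = (0.58·0.8/0.15)^(1/0.72) ≈ 4.7990.
MPK = 0.28·0.8·4.7990^(-0.72) ≈ 0.0724.
MPK < n+δ = 0.15, so the economy is dynamically inefficient (over-saving).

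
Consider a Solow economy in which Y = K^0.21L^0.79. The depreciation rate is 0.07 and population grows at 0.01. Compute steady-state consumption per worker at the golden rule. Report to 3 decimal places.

The effective depreciation rate is n + δ = 0.01 + 0.07 = 0.08.
Maximizing c = f(k) − (n+δ)·k gives f'(k) = n+δ, i.e. 0.21·k^(0.21−1) = 0.08, so k_gold = (0.21/0.08)^(1/0.79) ≈ 3.3927.
y_gold = 3.3927^0.21 ≈ 1.2925.
c_gold = y_gold − (n+δ)·k_gold = 1.2925 − 0.08·3.3927 ≈ 1.0210.

c_gold ≈ 1.021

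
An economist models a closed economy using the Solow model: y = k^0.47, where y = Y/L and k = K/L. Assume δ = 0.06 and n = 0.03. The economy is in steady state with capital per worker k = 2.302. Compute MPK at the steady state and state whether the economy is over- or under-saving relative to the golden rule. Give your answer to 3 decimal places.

under-saving; MPK ≈ 0.302

Break-even investment rate: n + δ = 0.03 + 0.06 = 0.09.
MPK = 0.47·k^(0.47−1) = 0.47·2.302^(-0.53) ≈ 0.3021.
MPK > 0.09, so the economy is dynamically efficient (under-saving).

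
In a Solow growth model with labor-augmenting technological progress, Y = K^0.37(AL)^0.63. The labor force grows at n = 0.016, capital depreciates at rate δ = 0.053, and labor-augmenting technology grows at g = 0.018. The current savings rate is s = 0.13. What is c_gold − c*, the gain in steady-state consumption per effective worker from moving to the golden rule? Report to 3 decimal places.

Δc ≈ 0.373

Capital per effective worker breaks even when investment replaces (n + g + δ)·k; here n + g + δ = 0.087.
Current steady state (s = 0.13): k* = (0.13/0.087)^(1/0.63) ≈ 1.8917, y* = 1.8917^0.37 ≈ 1.2660, c* = (1−0.13)·1.2660 ≈ 1.1014.
Maximizing c = f(k) − (n+g+δ)·k gives f'(k) = n+g+δ, i.e. 0.37·k^(0.37−1) = 0.087, so k_gold = (0.37/0.087)^(1/0.63) ≈ 9.9520.
y_gold = 9.9520^0.37 ≈ 2.3401, c_gold = y_gold − 0.087·k_gold ≈ 1.4742.
Gain: Δc = 1.4742 − 1.1014 ≈ 0.3728.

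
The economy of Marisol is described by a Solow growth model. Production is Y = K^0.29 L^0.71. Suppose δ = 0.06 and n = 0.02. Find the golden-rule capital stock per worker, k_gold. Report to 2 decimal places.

n + δ = 0.02 + 0.06 = 0.08.
Golden rule sets MPK = n+δ: 0.29·k^(0.29−1) = 0.08, so k_gold = (0.29/0.08)^(1/0.71) ≈ 6.1342.

k_gold ≈ 6.13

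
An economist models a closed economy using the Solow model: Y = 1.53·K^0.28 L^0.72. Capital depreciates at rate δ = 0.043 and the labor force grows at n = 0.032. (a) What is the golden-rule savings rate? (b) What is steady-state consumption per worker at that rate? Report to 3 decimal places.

(a) s_gold = 0.280; (b) c_gold ≈ 2.169

n + δ = 0.032 + 0.043 = 0.075.
For Cobb-Douglas, s_gold equals capital's share: s_gold = 0.28.
At the golden rule the marginal product of capital equals n+δ: 0.28·1.53·k^(0.28−1) = 0.075. Solving, k_gold = (0.28·1.53/0.075)^(1/0.72) ≈ 11.2485.
y_gold = 1.53·11.2485^0.28 ≈ 3.0130; c_gold = (1−0.28)·y_gold ≈ 2.1694.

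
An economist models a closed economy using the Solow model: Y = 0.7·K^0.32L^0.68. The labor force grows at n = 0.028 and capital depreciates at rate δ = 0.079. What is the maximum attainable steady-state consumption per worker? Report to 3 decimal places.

c_gold ≈ 0.674

n + δ = 0.028 + 0.079 = 0.107.
Setting f'(k) = n+δ gives 0.32·0.7·k^(0.32−1) = 0.107, hence k_gold = (0.32·0.7/0.107)^(1/0.68) ≈ 2.9639.
y_gold = 0.7·2.9639^0.32 ≈ 0.9910.
c_gold = y_gold − (n+δ)·k_gold = 0.9910 − 0.107·2.9639 ≈ 0.6739.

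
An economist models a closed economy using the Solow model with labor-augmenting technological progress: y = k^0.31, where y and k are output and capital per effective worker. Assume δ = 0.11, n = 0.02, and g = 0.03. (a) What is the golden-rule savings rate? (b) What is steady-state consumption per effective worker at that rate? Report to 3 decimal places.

n + g + δ = 0.02 + 0.03 + 0.11 = 0.16.
For Cobb-Douglas, s_gold equals capital's share: s_gold = 0.31.
At the golden rule the marginal product of capital equals n+g+δ: 0.31·k^(0.31−1) = 0.16. Solving, k_gold = (0.31/0.16)^(1/0.69) ≈ 2.6079.
y_gold = 2.6079^0.31 ≈ 1.3460; c_gold = (1−0.31)·y_gold ≈ 0.9288.

(a) s_gold = 0.310; (b) c_gold ≈ 0.929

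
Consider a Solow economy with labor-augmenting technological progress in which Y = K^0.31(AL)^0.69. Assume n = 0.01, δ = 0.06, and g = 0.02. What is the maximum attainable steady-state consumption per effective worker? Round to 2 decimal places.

c_gold ≈ 1.20

Break-even investment rate: n + g + δ = 0.01 + 0.02 + 0.06 = 0.09.
At the golden rule the marginal product of capital equals n+g+δ: 0.31·k^(0.31−1) = 0.09. Solving, k_gold = (0.31/0.09)^(1/0.69) ≈ 6.0039.
y_gold = 6.0039^0.31 ≈ 1.7431.
c_gold = y_gold − (n+g+δ)·k_gold = 1.7431 − 0.09·6.0039 ≈ 1.2027.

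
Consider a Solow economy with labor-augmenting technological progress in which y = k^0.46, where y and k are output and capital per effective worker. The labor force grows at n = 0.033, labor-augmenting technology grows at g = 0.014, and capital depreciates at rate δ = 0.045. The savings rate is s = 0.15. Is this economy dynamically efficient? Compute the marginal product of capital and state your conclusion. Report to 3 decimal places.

The effective depreciation rate is n + g + δ = 0.033 + 0.014 + 0.045 = 0.092.
Steady-state k*: s·k^0.46 = 0.092·k gives k* = (0.15/0.092)^(1/0.54) ≈ 2.4726.
MPK = 0.46·2.4726^(-0.54) ≈ 0.2821.
MPK > n+g+δ = 0.092, so the economy is dynamically efficient (under-saving).

dynamically efficient; MPK ≈ 0.282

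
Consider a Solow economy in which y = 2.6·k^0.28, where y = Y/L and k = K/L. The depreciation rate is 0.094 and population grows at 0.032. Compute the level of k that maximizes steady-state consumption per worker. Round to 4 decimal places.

k_gold ≈ 11.4288

Capital per worker breaks even when investment replaces (n + δ)·k; here n + δ = 0.126.
Setting f'(k) = n+δ gives 0.28·2.6·k^(0.28−1) = 0.126, hence k_gold = (0.28·2.6/0.126)^(1/0.72) ≈ 11.4288.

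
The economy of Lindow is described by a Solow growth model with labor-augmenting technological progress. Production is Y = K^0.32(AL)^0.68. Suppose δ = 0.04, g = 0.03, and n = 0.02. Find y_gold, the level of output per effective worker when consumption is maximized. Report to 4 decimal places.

y_gold ≈ 1.8166

The effective depreciation rate is n + g + δ = 0.02 + 0.03 + 0.04 = 0.09.
Maximizing c = f(k) − (n+g+δ)·k gives f'(k) = n+g+δ, i.e. 0.32·k^(0.32−1) = 0.09, so k_gold = (0.32/0.09)^(1/0.68) ≈ 6.4589.
Output: y_gold = k_gold^0.32 = 6.4589^0.32 ≈ 1.8166.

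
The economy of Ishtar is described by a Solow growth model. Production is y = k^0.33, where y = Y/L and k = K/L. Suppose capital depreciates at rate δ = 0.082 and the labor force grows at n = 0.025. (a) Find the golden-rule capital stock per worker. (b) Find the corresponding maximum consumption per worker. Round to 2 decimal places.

(a) k_gold ≈ 5.37; (b) c_gold ≈ 1.17

Capital per worker breaks even when investment replaces (n + δ)·k; here n + δ = 0.107.
Golden rule sets MPK = n+δ: 0.33·k^(0.33−1) = 0.107, so k_gold = (0.33/0.107)^(1/0.67) ≈ 5.3709.
y_gold = 5.3709^0.33 ≈ 1.7415; c_gold = y_gold − 0.107·k_gold ≈ 1.1668.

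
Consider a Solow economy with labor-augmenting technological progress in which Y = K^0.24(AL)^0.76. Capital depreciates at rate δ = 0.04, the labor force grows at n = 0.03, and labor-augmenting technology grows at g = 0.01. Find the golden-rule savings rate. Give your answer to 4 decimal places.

s_gold = 0.2400

Capital per effective worker breaks even when investment replaces (n + g + δ)·k; here n + g + δ = 0.08.
At the golden rule MPK = n+g+δ, and in any Cobb-Douglas steady state s = (n+g+δ)·k/y = MPK·k/y = capital's share 0.24.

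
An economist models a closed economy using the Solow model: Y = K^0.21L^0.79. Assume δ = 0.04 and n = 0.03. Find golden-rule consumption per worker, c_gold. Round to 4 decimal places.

c_gold ≈ 1.0579

Break-even investment rate: n + δ = 0.03 + 0.04 = 0.07.
At the golden rule the marginal product of capital equals n+δ: 0.21·k^(0.21−1) = 0.07. Solving, k_gold = (0.21/0.07)^(1/0.79) ≈ 4.0175.
y_gold = 4.0175^0.21 ≈ 1.3392.
c_gold = y_gold − (n+δ)·k_gold = 1.3392 − 0.07·4.0175 ≈ 1.0579.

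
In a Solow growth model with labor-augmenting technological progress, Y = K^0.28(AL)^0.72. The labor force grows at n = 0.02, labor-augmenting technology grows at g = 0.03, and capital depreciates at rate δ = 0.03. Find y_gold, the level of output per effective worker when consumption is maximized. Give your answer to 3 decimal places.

n + g + δ = 0.02 + 0.03 + 0.03 = 0.08.
At the golden rule the marginal product of capital equals n+g+δ: 0.28·k^(0.28−1) = 0.08. Solving, k_gold = (0.28/0.08)^(1/0.72) ≈ 5.6971.
Output: y_gold = k_gold^0.28 = 5.6971^0.28 ≈ 1.6277.

y_gold ≈ 1.628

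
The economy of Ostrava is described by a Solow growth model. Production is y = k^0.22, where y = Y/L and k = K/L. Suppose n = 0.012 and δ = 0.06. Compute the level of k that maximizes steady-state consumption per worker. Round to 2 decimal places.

Break-even investment rate: n + δ = 0.012 + 0.06 = 0.072.
At the golden rule the marginal product of capital equals n+δ: 0.22·k^(0.22−1) = 0.072. Solving, k_gold = (0.22/0.072)^(1/0.78) ≈ 4.1871.

k_gold ≈ 4.19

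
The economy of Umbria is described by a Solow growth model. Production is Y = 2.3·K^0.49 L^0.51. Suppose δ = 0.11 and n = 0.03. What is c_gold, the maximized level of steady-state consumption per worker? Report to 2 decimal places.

The effective depreciation rate is n + δ = 0.03 + 0.11 = 0.14.
At the golden rule the marginal product of capital equals n+δ: 0.49·2.3·k^(0.49−1) = 0.14. Solving, k_gold = (0.49·2.3/0.14)^(1/0.51) ≈ 59.7132.
y_gold = 2.3·59.7132^0.49 ≈ 17.0609.
c_gold = y_gold − (n+δ)·k_gold = 17.0609 − 0.14·59.7132 ≈ 8.7011.

c_gold ≈ 8.70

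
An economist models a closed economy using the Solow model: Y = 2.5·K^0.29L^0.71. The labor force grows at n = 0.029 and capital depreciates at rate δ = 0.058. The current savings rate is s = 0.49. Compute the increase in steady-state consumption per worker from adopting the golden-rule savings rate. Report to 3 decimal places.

n + δ = 0.029 + 0.058 = 0.087.
Current steady state (s = 0.49): k* = (0.49·2.5/0.087)^(1/0.71) ≈ 41.4735, y* = 2.5·41.4735^0.29 ≈ 7.3637, c* = (1−0.49)·7.3637 ≈ 3.7555.
At the golden rule the marginal product of capital equals n+δ: 0.29·2.5·k^(0.29−1) = 0.087. Solving, k_gold = (0.29·2.5/0.087)^(1/0.71) ≈ 19.8120.
y_gold = 2.5·19.8120^0.29 ≈ 5.9436, c_gold = y_gold − 0.087·k_gold ≈ 4.2200.
Gain: Δc = 4.2200 − 3.7555 ≈ 0.4645.

Δc ≈ 0.464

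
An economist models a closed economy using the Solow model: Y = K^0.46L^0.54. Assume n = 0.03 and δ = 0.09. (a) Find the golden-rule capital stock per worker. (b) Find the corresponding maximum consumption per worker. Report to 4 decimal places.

The effective depreciation rate is n + δ = 0.03 + 0.09 = 0.12.
Golden rule sets MPK = n+δ: 0.46·k^(0.46−1) = 0.12, so k_gold = (0.46/0.12)^(1/0.54) ≈ 12.0420.
y_gold = 12.0420^0.46 ≈ 3.1414; c_gold = y_gold − 0.12·k_gold ≈ 1.6963.

(a) k_gold ≈ 12.0420; (b) c_gold ≈ 1.6963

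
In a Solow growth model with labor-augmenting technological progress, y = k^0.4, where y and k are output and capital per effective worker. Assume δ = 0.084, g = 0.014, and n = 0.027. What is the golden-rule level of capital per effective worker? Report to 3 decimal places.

k_gold ≈ 6.949

n + g + δ = 0.027 + 0.014 + 0.084 = 0.125.
Setting f'(k) = n+g+δ gives 0.4·k^(0.4−1) = 0.125, hence k_gold = (0.4/0.125)^(1/0.6) ≈ 6.9489.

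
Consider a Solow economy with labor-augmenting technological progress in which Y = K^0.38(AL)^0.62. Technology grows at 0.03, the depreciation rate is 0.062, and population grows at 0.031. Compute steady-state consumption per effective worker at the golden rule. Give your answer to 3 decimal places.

c_gold ≈ 1.238

n + g + δ = 0.031 + 0.03 + 0.062 = 0.123.
Setting f'(k) = n+g+δ gives 0.38·k^(0.38−1) = 0.123, hence k_gold = (0.38/0.123)^(1/0.62) ≈ 6.1677.
y_gold = 6.1677^0.38 ≈ 1.9964.
c_gold = y_gold − (n+g+δ)·k_gold = 1.9964 − 0.123·6.1677 ≈ 1.2378.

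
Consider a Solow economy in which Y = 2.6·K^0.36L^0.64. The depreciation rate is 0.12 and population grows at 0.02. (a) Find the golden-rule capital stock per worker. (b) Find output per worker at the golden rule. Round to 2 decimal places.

(a) k_gold ≈ 19.47; (b) y_gold ≈ 7.57

The effective depreciation rate is n + δ = 0.02 + 0.12 = 0.14.
Golden rule sets MPK = n+δ: 0.36·2.6·k^(0.36−1) = 0.14, so k_gold = (0.36·2.6/0.14)^(1/0.64) ≈ 19.4668.
y_gold = 2.6·19.4668^0.36 ≈ 7.5704.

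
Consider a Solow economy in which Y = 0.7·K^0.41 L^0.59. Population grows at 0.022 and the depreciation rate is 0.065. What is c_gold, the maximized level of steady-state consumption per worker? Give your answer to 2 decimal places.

c_gold ≈ 0.95

n + δ = 0.022 + 0.065 = 0.087.
At the golden rule the marginal product of capital equals n+δ: 0.41·0.7·k^(0.41−1) = 0.087. Solving, k_gold = (0.41·0.7/0.087)^(1/0.59) ≈ 7.5610.
y_gold = 0.7·7.5610^0.41 ≈ 1.6044.
c_gold = y_gold − (n+δ)·k_gold = 1.6044 − 0.087·7.5610 ≈ 0.9466.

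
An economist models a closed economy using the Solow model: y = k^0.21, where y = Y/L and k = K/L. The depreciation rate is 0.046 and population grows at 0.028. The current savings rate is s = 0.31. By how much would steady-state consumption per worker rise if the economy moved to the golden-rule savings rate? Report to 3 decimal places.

The effective depreciation rate is n + δ = 0.028 + 0.046 = 0.074.
Current steady state (s = 0.31): k* = (0.31/0.074)^(1/0.79) ≈ 6.1306, y* = 6.1306^0.21 ≈ 1.4634, c* = (1−0.31)·1.4634 ≈ 1.0098.
Setting f'(k) = n+δ gives 0.21·k^(0.21−1) = 0.074, hence k_gold = (0.21/0.074)^(1/0.79) ≈ 3.7446.
y_gold = 3.7446^0.21 ≈ 1.3195, c_gold = y_gold − 0.074·k_gold ≈ 1.0424.
Gain: Δc = 1.0424 − 1.0098 ≈ 0.0326.

Δc ≈ 0.033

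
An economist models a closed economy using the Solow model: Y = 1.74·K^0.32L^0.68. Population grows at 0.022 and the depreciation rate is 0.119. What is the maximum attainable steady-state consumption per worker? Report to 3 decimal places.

c_gold ≈ 2.258

Break-even investment rate: n + δ = 0.022 + 0.119 = 0.141.
Maximizing c = f(k) − (n+δ)·k gives f'(k) = n+δ, i.e. 0.32·1.74·k^(0.32−1) = 0.141, so k_gold = (0.32·1.74/0.141)^(1/0.68) ≈ 7.5366.
y_gold = 1.74·7.5366^0.32 ≈ 3.3208.
c_gold = y_gold − (n+δ)·k_gold = 3.3208 − 0.141·7.5366 ≈ 2.2582.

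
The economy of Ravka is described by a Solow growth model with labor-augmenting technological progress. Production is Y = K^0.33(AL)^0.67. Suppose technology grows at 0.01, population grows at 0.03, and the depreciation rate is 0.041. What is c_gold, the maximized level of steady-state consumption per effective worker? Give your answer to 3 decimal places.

c_gold ≈ 1.338

Break-even investment rate: n + g + δ = 0.03 + 0.01 + 0.041 = 0.081.
Setting f'(k) = n+g+δ gives 0.33·k^(0.33−1) = 0.081, hence k_gold = (0.33/0.081)^(1/0.67) ≈ 8.1375.
y_gold = 8.1375^0.33 ≈ 1.9974.
c_gold = y_gold − (n+g+δ)·k_gold = 1.9974 − 0.081·8.1375 ≈ 1.3382.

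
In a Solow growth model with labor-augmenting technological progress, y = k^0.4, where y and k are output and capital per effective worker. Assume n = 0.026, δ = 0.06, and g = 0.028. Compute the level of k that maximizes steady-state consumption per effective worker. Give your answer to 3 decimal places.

n + g + δ = 0.026 + 0.028 + 0.06 = 0.114.
Golden rule sets MPK = n+g+δ: 0.4·k^(0.4−1) = 0.114, so k_gold = (0.4/0.114)^(1/0.6) ≈ 8.1020.

k_gold ≈ 8.102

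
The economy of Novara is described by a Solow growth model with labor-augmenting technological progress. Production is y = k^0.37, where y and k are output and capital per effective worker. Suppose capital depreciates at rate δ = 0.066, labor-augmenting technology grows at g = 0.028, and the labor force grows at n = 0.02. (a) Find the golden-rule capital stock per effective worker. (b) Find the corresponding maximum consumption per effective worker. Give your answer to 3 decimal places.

(a) k_gold ≈ 6.480; (b) c_gold ≈ 1.258

n + g + δ = 0.02 + 0.028 + 0.066 = 0.114.
At the golden rule the marginal product of capital equals n+g+δ: 0.37·k^(0.37−1) = 0.114. Solving, k_gold = (0.37/0.114)^(1/0.63) ≈ 6.4801.
y_gold = 6.4801^0.37 ≈ 1.9966; c_gold = y_gold − 0.114·k_gold ≈ 1.2578.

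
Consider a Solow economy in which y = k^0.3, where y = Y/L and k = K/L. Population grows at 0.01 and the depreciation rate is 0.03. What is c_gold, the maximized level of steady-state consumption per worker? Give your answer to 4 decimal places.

c_gold ≈ 1.6601

The effective depreciation rate is n + δ = 0.01 + 0.03 = 0.04.
Maximizing c = f(k) − (n+δ)·k gives f'(k) = n+δ, i.e. 0.3·k^(0.3−1) = 0.04, so k_gold = (0.3/0.04)^(1/0.7) ≈ 17.7864.
y_gold = 17.7864^0.3 ≈ 2.3715.
c_gold = y_gold − (n+δ)·k_gold = 2.3715 − 0.04·17.7864 ≈ 1.6601.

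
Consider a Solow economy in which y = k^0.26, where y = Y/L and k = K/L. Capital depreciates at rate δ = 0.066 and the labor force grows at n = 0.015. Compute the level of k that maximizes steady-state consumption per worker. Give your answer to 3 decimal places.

Break-even investment rate: n + δ = 0.015 + 0.066 = 0.081.
Setting f'(k) = n+δ gives 0.26·k^(0.26−1) = 0.081, hence k_gold = (0.26/0.081)^(1/0.74) ≈ 4.8355.

k_gold ≈ 4.836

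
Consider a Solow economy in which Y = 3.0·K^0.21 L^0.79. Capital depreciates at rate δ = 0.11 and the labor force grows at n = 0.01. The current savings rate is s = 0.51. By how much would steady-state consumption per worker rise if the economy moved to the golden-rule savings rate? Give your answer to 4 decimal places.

Δc ≈ 0.7909

Capital per worker breaks even when investment replaces (n + δ)·k; here n + δ = 0.12.
Current steady state (s = 0.51): k* = (0.51·3.0/0.12)^(1/0.79) ≈ 25.0830, y* = 3.0·25.0830^0.21 ≈ 5.9019, c* = (1−0.51)·5.9019 ≈ 2.8919.
Maximizing c = f(k) − (n+δ)·k gives f'(k) = n+δ, i.e. 0.21·3.0·k^(0.21−1) = 0.12, so k_gold = (0.21·3.0/0.12)^(1/0.79) ≈ 8.1582.
y_gold = 3.0·8.1582^0.21 ≈ 4.6618, c_gold = y_gold − 0.12·k_gold ≈ 3.6828.
Gain: Δc = 3.6828 − 2.8919 ≈ 0.7909.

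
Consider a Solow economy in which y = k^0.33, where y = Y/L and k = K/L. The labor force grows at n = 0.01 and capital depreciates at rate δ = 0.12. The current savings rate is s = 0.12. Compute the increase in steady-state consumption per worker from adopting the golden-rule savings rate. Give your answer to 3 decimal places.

Δc ≈ 0.214

Break-even investment rate: n + δ = 0.01 + 0.12 = 0.13.
Current steady state (s = 0.12): k* = (0.12/0.13)^(1/0.67) ≈ 0.8874, y* = 0.8874^0.33 ≈ 0.9613, c* = (1−0.12)·0.9613 ≈ 0.8460.
Golden rule sets MPK = n+δ: 0.33·k^(0.33−1) = 0.13, so k_gold = (0.33/0.13)^(1/0.67) ≈ 4.0164.
y_gold = 4.0164^0.33 ≈ 1.5822, c_gold = y_gold − 0.13·k_gold ≈ 1.0601.
Gain: Δc = 1.0601 − 0.8460 ≈ 0.2141.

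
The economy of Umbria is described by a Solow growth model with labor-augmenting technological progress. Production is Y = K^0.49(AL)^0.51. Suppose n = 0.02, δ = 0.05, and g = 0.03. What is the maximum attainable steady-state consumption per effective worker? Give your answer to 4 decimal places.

The effective depreciation rate is n + g + δ = 0.02 + 0.03 + 0.05 = 0.1.
Maximizing c = f(k) − (n+g+δ)·k gives f'(k) = n+g+δ, i.e. 0.49·k^(0.49−1) = 0.1, so k_gold = (0.49/0.1)^(1/0.51) ≈ 22.5593.
y_gold = 22.5593^0.49 ≈ 4.6039.
c_gold = y_gold − (n+g+δ)·k_gold = 4.6039 − 0.1·22.5593 ≈ 2.3480.

c_gold ≈ 2.3480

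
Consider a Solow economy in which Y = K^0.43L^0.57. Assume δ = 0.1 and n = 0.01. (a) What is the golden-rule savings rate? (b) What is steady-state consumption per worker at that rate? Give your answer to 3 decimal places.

Capital per worker breaks even when investment replaces (n + δ)·k; here n + δ = 0.11.
For Cobb-Douglas, s_gold equals capital's share: s_gold = 0.43.
Setting f'(k) = n+δ gives 0.43·k^(0.43−1) = 0.11, hence k_gold = (0.43/0.11)^(1/0.57) ≈ 10.9328.
y_gold = 10.9328^0.43 ≈ 2.7968; c_gold = (1−0.43)·y_gold ≈ 1.5941.

(a) s_gold = 0.430; (b) c_gold ≈ 1.594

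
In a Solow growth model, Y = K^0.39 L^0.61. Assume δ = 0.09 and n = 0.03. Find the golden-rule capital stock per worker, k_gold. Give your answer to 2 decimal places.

Break-even investment rate: n + δ = 0.03 + 0.09 = 0.12.
Setting f'(k) = n+δ gives 0.39·k^(0.39−1) = 0.12, hence k_gold = (0.39/0.12)^(1/0.61) ≈ 6.9048.

k_gold ≈ 6.90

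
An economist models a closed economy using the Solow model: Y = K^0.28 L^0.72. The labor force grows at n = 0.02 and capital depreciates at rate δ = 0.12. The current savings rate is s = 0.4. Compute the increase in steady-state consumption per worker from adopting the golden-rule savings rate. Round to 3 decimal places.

The effective depreciation rate is n + δ = 0.02 + 0.12 = 0.14.
Current steady state (s = 0.4): k* = (0.4/0.14)^(1/0.72) ≈ 4.2977, y* = 4.2977^0.28 ≈ 1.5042, c* = (1−0.4)·1.5042 ≈ 0.9025.
Setting f'(k) = n+δ gives 0.28·k^(0.28−1) = 0.14, hence k_gold = (0.28/0.14)^(1/0.72) ≈ 2.6188.
y_gold = 2.6188^0.28 ≈ 1.3094, c_gold = y_gold − 0.14·k_gold ≈ 0.9428.
Gain: Δc = 0.9428 − 0.9025 ≈ 0.0402.

Δc ≈ 0.040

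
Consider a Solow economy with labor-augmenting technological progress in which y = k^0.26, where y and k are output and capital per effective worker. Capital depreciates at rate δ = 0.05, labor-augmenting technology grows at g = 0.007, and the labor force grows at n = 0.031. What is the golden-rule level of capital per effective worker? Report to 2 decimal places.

k_gold ≈ 4.32

Break-even investment rate: n + g + δ = 0.031 + 0.007 + 0.05 = 0.088.
Maximizing c = f(k) − (n+g+δ)·k gives f'(k) = n+g+δ, i.e. 0.26·k^(0.26−1) = 0.088, so k_gold = (0.26/0.088)^(1/0.74) ≈ 4.3231.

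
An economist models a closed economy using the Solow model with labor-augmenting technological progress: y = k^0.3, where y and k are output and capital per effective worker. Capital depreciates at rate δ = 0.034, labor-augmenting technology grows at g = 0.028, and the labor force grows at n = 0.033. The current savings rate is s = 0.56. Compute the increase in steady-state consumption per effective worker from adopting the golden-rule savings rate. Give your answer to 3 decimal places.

Δc ≈ 0.205

The effective depreciation rate is n + g + δ = 0.033 + 0.028 + 0.034 = 0.095.
Current steady state (s = 0.56): k* = (0.56/0.095)^(1/0.7) ≈ 12.6085, y* = 12.6085^0.3 ≈ 2.1389, c* = (1−0.56)·2.1389 ≈ 0.9411.
At the golden rule the marginal product of capital equals n+g+δ: 0.3·k^(0.3−1) = 0.095. Solving, k_gold = (0.3/0.095)^(1/0.7) ≈ 5.1692.
y_gold = 5.1692^0.3 ≈ 1.6369, c_gold = y_gold − 0.095·k_gold ≈ 1.1458.
Gain: Δc = 1.1458 − 0.9411 ≈ 0.2047.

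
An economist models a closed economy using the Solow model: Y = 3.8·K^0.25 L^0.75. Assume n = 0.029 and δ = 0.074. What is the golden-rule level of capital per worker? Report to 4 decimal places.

k_gold ≈ 19.3426

Break-even investment rate: n + δ = 0.029 + 0.074 = 0.103.
At the golden rule the marginal product of capital equals n+δ: 0.25·3.8·k^(0.25−1) = 0.103. Solving, k_gold = (0.25·3.8/0.103)^(1/0.75) ≈ 19.3426.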